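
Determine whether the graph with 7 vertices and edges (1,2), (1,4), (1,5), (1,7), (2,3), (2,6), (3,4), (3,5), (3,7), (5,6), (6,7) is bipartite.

Step 1: Attempt 2-coloring using BFS:
  Start at vertex 1, assign color 0
  Color vertex 2 with color 1 (neighbor of 1)
  Color vertex 4 with color 1 (neighbor of 1)
  Color vertex 5 with color 1 (neighbor of 1)
  Color vertex 7 with color 1 (neighbor of 1)
  Color vertex 3 with color 0 (neighbor of 2)
  Color vertex 6 with color 0 (neighbor of 2)

Step 2: 2-coloring succeeded. No conflicts found.
  Set A (color 0): {1, 3, 6}
  Set B (color 1): {2, 4, 5, 7}

The graph is bipartite with partition {1, 3, 6}, {2, 4, 5, 7}.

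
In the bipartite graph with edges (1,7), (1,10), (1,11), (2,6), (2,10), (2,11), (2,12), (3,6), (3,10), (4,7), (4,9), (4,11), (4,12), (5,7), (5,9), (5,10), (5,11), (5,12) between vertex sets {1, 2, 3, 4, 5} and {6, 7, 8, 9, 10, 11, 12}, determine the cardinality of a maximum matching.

Step 1: List the neighbors of each left vertex:
  1: 7, 10, 11
  2: 6, 10, 11, 12
  3: 6, 10
  4: 7, 9, 11, 12
  5: 7, 9, 10, 11, 12

Step 2: Greedily match left vertices, then look for augmenting paths:
  Match 1 -- 7
  Match 2 -- 6
  Match 3 -- 10
  Match 4 -- 9
  Match 5 -- 11
  No augmenting path remains.

Step 3: Verify this is maximum:
  Matching size 5 = min(|L|, |R|) = min(5, 7), which is an upper bound, so this matching is maximum.

Maximum matching: {(1,7), (2,6), (3,10), (4,9), (5,11)}
Size: 5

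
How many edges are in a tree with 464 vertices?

A tree on n vertices always has exactly n - 1 edges.
For n = 464: edges = 464 - 1 = 463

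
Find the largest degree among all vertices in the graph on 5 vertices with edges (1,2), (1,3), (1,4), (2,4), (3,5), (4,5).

Step 1: Count edges incident to each vertex:
  deg(1) = 3 (neighbors: 2, 3, 4)
  deg(2) = 2 (neighbors: 1, 4)
  deg(3) = 2 (neighbors: 1, 5)
  deg(4) = 3 (neighbors: 1, 2, 5)
  deg(5) = 2 (neighbors: 3, 4)

Step 2: Find maximum:
  max(3, 2, 2, 3, 2) = 3 (vertex 1)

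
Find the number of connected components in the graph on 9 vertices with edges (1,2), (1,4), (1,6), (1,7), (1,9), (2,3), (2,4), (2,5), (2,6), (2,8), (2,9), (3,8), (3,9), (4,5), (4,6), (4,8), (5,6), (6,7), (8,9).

Step 1: Build adjacency list from edges:
  1: 2, 4, 6, 7, 9
  2: 1, 3, 4, 5, 6, 8, 9
  3: 2, 8, 9
  4: 1, 2, 5, 6, 8
  5: 2, 4, 6
  6: 1, 2, 4, 5, 7
  7: 1, 6
  8: 2, 3, 4, 9
  9: 1, 2, 3, 8

Step 2: Run BFS/DFS from vertex 1:
  Visited: {1, 2, 4, 6, 7, 9, 3, 5, 8}
  Reached 9 of 9 vertices

Step 3: All 9 vertices reached from vertex 1, so the graph is connected.
Number of connected components: 1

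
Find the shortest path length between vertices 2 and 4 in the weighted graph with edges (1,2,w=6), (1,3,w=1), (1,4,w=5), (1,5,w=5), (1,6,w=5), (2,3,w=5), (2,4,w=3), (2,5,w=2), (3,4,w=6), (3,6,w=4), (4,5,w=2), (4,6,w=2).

Step 1: Build adjacency list with weights:
  1: 2(w=6), 3(w=1), 4(w=5), 5(w=5), 6(w=5)
  2: 1(w=6), 3(w=5), 4(w=3), 5(w=2)
  3: 1(w=1), 2(w=5), 4(w=6), 6(w=4)
  4: 1(w=5), 2(w=3), 3(w=6), 5(w=2), 6(w=2)
  5: 1(w=5), 2(w=2), 4(w=2)
  6: 1(w=5), 3(w=4), 4(w=2)

Step 2: Apply Dijkstra's algorithm from vertex 2:
  Visit vertex 2 (distance=0)
    Update dist[1] = 6
    Update dist[3] = 5
    Update dist[4] = 3
    Update dist[5] = 2
  Visit vertex 5 (distance=2)
  Visit vertex 4 (distance=3)
    Update dist[6] = 5

Step 3: Shortest path: 2 -> 4
Total weight: 3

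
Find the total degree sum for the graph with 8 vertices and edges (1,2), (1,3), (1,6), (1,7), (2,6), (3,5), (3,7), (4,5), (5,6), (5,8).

Step 1: Count edges incident to each vertex:
  deg(1) = 4 (neighbors: 2, 3, 6, 7)
  deg(2) = 2 (neighbors: 1, 6)
  deg(3) = 3 (neighbors: 1, 5, 7)
  deg(4) = 1 (neighbors: 5)
  deg(5) = 4 (neighbors: 3, 4, 6, 8)
  deg(6) = 3 (neighbors: 1, 2, 5)
  deg(7) = 2 (neighbors: 1, 3)
  deg(8) = 1 (neighbors: 5)

Step 2: Sum all degrees:
  4 + 2 + 3 + 1 + 4 + 3 + 2 + 1 = 20

Verification: sum of degrees = 2 * |E| = 2 * 10 = 20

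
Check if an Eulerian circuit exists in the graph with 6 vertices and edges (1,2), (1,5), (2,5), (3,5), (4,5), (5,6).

Step 1: Find the degree of each vertex:
  deg(1) = 2
  deg(2) = 2
  deg(3) = 1
  deg(4) = 1
  deg(5) = 5
  deg(6) = 1

Step 2: Count vertices with odd degree:
  Odd-degree vertices: 3, 4, 5, 6 (4 total)

Step 3: Apply Euler's theorem:
  - Eulerian circuit exists iff graph is connected and all vertices have even degree
  - Eulerian path exists iff graph is connected and has 0 or 2 odd-degree vertices

Graph has 4 odd-degree vertices (need 0 or 2).
Neither Eulerian path nor Eulerian circuit exists.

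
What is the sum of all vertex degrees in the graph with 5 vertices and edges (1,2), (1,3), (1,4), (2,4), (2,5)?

Step 1: Count edges incident to each vertex:
  deg(1) = 3 (neighbors: 2, 3, 4)
  deg(2) = 3 (neighbors: 1, 4, 5)
  deg(3) = 1 (neighbors: 1)
  deg(4) = 2 (neighbors: 1, 2)
  deg(5) = 1 (neighbors: 2)

Step 2: Sum all degrees:
  3 + 3 + 1 + 2 + 1 = 10

Verification: sum of degrees = 2 * |E| = 2 * 5 = 10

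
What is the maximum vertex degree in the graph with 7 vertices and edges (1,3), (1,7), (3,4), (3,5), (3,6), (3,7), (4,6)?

Step 1: Count edges incident to each vertex:
  deg(1) = 2 (neighbors: 3, 7)
  deg(2) = 0 (neighbors: none)
  deg(3) = 5 (neighbors: 1, 4, 5, 6, 7)
  deg(4) = 2 (neighbors: 3, 6)
  deg(5) = 1 (neighbors: 3)
  deg(6) = 2 (neighbors: 3, 4)
  deg(7) = 2 (neighbors: 1, 3)

Step 2: Find maximum:
  max(2, 0, 5, 2, 1, 2, 2) = 5 (vertex 3)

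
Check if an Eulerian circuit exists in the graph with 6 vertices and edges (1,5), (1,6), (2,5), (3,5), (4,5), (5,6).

Step 1: Find the degree of each vertex:
  deg(1) = 2
  deg(2) = 1
  deg(3) = 1
  deg(4) = 1
  deg(5) = 5
  deg(6) = 2

Step 2: Count vertices with odd degree:
  Odd-degree vertices: 2, 3, 4, 5 (4 total)

Step 3: Apply Euler's theorem:
  - Eulerian circuit exists iff graph is connected and all vertices have even degree
  - Eulerian path exists iff graph is connected and has 0 or 2 odd-degree vertices

Graph has 4 odd-degree vertices (need 0 or 2).
Neither Eulerian path nor Eulerian circuit exists.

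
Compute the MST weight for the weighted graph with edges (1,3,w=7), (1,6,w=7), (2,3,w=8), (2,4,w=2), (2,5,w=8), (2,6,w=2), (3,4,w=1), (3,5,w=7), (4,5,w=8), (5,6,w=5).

Apply Kruskal's algorithm (sort edges by weight, add if no cycle):

Sorted edges by weight:
  (3,4) w=1
  (2,4) w=2
  (2,6) w=2
  (5,6) w=5
  (1,3) w=7
  (1,6) w=7
  (3,5) w=7
  (2,3) w=8
  (2,5) w=8
  (4,5) w=8

Add edge (3,4) w=1 -- no cycle. Running total: 1
Add edge (2,4) w=2 -- no cycle. Running total: 3
Add edge (2,6) w=2 -- no cycle. Running total: 5
Add edge (5,6) w=5 -- no cycle. Running total: 10
Add edge (1,3) w=7 -- no cycle. Running total: 17

MST edges: (3,4,w=1), (2,4,w=2), (2,6,w=2), (5,6,w=5), (1,3,w=7)
Total MST weight: 1 + 2 + 2 + 5 + 7 = 17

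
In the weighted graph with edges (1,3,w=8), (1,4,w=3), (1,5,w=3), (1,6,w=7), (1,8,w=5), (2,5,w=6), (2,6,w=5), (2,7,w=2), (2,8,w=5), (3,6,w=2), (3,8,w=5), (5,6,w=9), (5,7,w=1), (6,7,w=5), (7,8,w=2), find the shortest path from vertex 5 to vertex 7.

Step 1: Build adjacency list with weights:
  1: 3(w=8), 4(w=3), 5(w=3), 6(w=7), 8(w=5)
  2: 5(w=6), 6(w=5), 7(w=2), 8(w=5)
  3: 1(w=8), 6(w=2), 8(w=5)
  4: 1(w=3)
  5: 1(w=3), 2(w=6), 6(w=9), 7(w=1)
  6: 1(w=7), 2(w=5), 3(w=2), 5(w=9), 7(w=5)
  7: 2(w=2), 5(w=1), 6(w=5), 8(w=2)
  8: 1(w=5), 2(w=5), 3(w=5), 7(w=2)

Step 2: Apply Dijkstra's algorithm from vertex 5:
  Visit vertex 5 (distance=0)
    Update dist[1] = 3
    Update dist[2] = 6
    Update dist[6] = 9
    Update dist[7] = 1
  Visit vertex 7 (distance=1)
    Update dist[2] = 3
    Update dist[6] = 6
    Update dist[8] = 3

Step 3: Shortest path: 5 -> 7
Total weight: 1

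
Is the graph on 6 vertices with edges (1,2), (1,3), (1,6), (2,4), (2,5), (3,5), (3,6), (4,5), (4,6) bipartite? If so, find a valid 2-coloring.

Step 1: Attempt 2-coloring using BFS:
  Start at vertex 1, assign color 0
  Color vertex 2 with color 1 (neighbor of 1)
  Color vertex 3 with color 1 (neighbor of 1)
  Color vertex 6 with color 1 (neighbor of 1)
  Color vertex 4 with color 0 (neighbor of 2)
  Color vertex 5 with color 0 (neighbor of 2)

Step 2: Conflict found! Vertices 3 and 6 are adjacent but have the same color.
This means the graph contains an odd cycle.

The graph is NOT bipartite.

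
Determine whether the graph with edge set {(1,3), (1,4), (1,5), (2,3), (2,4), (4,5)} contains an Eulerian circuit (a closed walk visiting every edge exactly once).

Step 1: Find the degree of each vertex:
  deg(1) = 3
  deg(2) = 2
  deg(3) = 2
  deg(4) = 3
  deg(5) = 2

Step 2: Count vertices with odd degree:
  Odd-degree vertices: 1, 4 (2 total)

Step 3: Apply Euler's theorem:
  - Eulerian circuit exists iff graph is connected and all vertices have even degree
  - Eulerian path exists iff graph is connected and has 0 or 2 odd-degree vertices

Graph is connected with exactly 2 odd-degree vertices (1, 4).
Eulerian path exists (starting and ending at the odd-degree vertices), but no Eulerian circuit.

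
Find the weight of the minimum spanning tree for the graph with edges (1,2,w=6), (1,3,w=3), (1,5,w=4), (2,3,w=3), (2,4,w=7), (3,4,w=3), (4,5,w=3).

Apply Kruskal's algorithm (sort edges by weight, add if no cycle):

Sorted edges by weight:
  (1,3) w=3
  (2,3) w=3
  (3,4) w=3
  (4,5) w=3
  (1,5) w=4
  (1,2) w=6
  (2,4) w=7

Add edge (1,3) w=3 -- no cycle. Running total: 3
Add edge (2,3) w=3 -- no cycle. Running total: 6
Add edge (3,4) w=3 -- no cycle. Running total: 9
Add edge (4,5) w=3 -- no cycle. Running total: 12

MST edges: (1,3,w=3), (2,3,w=3), (3,4,w=3), (4,5,w=3)
Total MST weight: 3 + 3 + 3 + 3 = 12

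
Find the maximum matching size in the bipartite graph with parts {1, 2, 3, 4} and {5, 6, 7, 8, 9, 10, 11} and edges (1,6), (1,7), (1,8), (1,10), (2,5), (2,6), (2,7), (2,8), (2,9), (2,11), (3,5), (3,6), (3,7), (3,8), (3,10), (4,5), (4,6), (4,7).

Step 1: List the neighbors of each left vertex:
  1: 6, 7, 8, 10
  2: 5, 6, 7, 8, 9, 11
  3: 5, 6, 7, 8, 10
  4: 5, 6, 7

Step 2: Greedily match left vertices, then look for augmenting paths:
  Match 1 -- 6
  Match 2 -- 8
  Match 3 -- 7
  Match 4 -- 5
  No augmenting path remains.

Step 3: Verify this is maximum:
  Matching size 4 = min(|L|, |R|) = min(4, 7), which is an upper bound, so this matching is maximum.

Maximum matching: {(1,6), (2,8), (3,7), (4,5)}
Size: 4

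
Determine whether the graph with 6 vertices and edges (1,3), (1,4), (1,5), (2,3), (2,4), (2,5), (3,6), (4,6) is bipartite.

Step 1: Attempt 2-coloring using BFS:
  Start at vertex 1, assign color 0
  Color vertex 3 with color 1 (neighbor of 1)
  Color vertex 4 with color 1 (neighbor of 1)
  Color vertex 5 with color 1 (neighbor of 1)
  Color vertex 2 with color 0 (neighbor of 3)
  Color vertex 6 with color 0 (neighbor of 3)

Step 2: 2-coloring succeeded. No conflicts found.
  Set A (color 0): {1, 2, 6}
  Set B (color 1): {3, 4, 5}

The graph is bipartite with partition {1, 2, 6}, {3, 4, 5}.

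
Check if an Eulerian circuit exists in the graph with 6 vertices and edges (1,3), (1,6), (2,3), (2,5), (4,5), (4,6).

Step 1: Find the degree of each vertex:
  deg(1) = 2
  deg(2) = 2
  deg(3) = 2
  deg(4) = 2
  deg(5) = 2
  deg(6) = 2

Step 2: Count vertices with odd degree:
  All vertices have even degree (0 odd-degree vertices)

Step 3: Apply Euler's theorem:
  - Eulerian circuit exists iff graph is connected and all vertices have even degree
  - Eulerian path exists iff graph is connected and has 0 or 2 odd-degree vertices

Graph is connected with 0 odd-degree vertices.
Both Eulerian circuit and Eulerian path exist.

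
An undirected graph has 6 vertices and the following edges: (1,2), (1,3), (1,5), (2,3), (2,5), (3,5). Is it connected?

Step 1: Build adjacency list from edges:
  1: 2, 3, 5
  2: 1, 3, 5
  3: 1, 2, 5
  4: (none)
  5: 1, 2, 3
  6: (none)

Step 2: Run BFS/DFS from vertex 1:
  Visited: {1, 2, 3, 5}
  Reached 4 of 6 vertices

Step 3: Only 4 of 6 vertices reached. Graph is disconnected.
Connected components: {1, 2, 3, 5}, {4}, {6}
Answer: No, the graph is not connected (3 components).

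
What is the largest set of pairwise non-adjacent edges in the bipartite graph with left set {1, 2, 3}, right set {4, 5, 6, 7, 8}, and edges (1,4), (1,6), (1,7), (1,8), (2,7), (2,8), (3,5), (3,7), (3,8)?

Step 1: List the neighbors of each left vertex:
  1: 4, 6, 7, 8
  2: 7, 8
  3: 5, 7, 8

Step 2: Greedily match left vertices, then look for augmenting paths:
  Match 1 -- 4
  Match 2 -- 7
  Match 3 -- 5
  No augmenting path remains.

Step 3: Verify this is maximum:
  Matching size 3 = min(|L|, |R|) = min(3, 5), which is an upper bound, so this matching is maximum.

Maximum matching: {(1,4), (2,7), (3,5)}
Size: 3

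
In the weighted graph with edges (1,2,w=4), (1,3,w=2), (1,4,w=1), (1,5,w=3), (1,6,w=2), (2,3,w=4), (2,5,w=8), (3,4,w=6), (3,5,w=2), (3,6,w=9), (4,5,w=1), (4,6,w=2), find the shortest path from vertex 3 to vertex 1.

Step 1: Build adjacency list with weights:
  1: 2(w=4), 3(w=2), 4(w=1), 5(w=3), 6(w=2)
  2: 1(w=4), 3(w=4), 5(w=8)
  3: 1(w=2), 2(w=4), 4(w=6), 5(w=2), 6(w=9)
  4: 1(w=1), 3(w=6), 5(w=1), 6(w=2)
  5: 1(w=3), 2(w=8), 3(w=2), 4(w=1)
  6: 1(w=2), 3(w=9), 4(w=2)

Step 2: Apply Dijkstra's algorithm from vertex 3:
  Visit vertex 3 (distance=0)
    Update dist[1] = 2
    Update dist[2] = 4
    Update dist[4] = 6
    Update dist[5] = 2
    Update dist[6] = 9
  Visit vertex 1 (distance=2)
    Update dist[4] = 3
    Update dist[6] = 4

Step 3: Shortest path: 3 -> 1
Total weight: 2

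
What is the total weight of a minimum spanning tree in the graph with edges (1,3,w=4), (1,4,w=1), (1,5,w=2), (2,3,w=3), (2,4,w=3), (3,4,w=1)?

Apply Kruskal's algorithm (sort edges by weight, add if no cycle):

Sorted edges by weight:
  (1,4) w=1
  (3,4) w=1
  (1,5) w=2
  (2,4) w=3
  (2,3) w=3
  (1,3) w=4

Add edge (1,4) w=1 -- no cycle. Running total: 1
Add edge (3,4) w=1 -- no cycle. Running total: 2
Add edge (1,5) w=2 -- no cycle. Running total: 4
Add edge (2,4) w=3 -- no cycle. Running total: 7

MST edges: (1,4,w=1), (3,4,w=1), (1,5,w=2), (2,4,w=3)
Total MST weight: 1 + 1 + 2 + 3 = 7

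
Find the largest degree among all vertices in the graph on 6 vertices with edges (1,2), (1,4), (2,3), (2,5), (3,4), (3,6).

Step 1: Count edges incident to each vertex:
  deg(1) = 2 (neighbors: 2, 4)
  deg(2) = 3 (neighbors: 1, 3, 5)
  deg(3) = 3 (neighbors: 2, 4, 6)
  deg(4) = 2 (neighbors: 1, 3)
  deg(5) = 1 (neighbors: 2)
  deg(6) = 1 (neighbors: 3)

Step 2: Find maximum:
  max(2, 3, 3, 2, 1, 1) = 3 (vertex 2)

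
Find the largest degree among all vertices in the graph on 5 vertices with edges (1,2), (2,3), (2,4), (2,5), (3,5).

Step 1: Count edges incident to each vertex:
  deg(1) = 1 (neighbors: 2)
  deg(2) = 4 (neighbors: 1, 3, 4, 5)
  deg(3) = 2 (neighbors: 2, 5)
  deg(4) = 1 (neighbors: 2)
  deg(5) = 2 (neighbors: 2, 3)

Step 2: Find maximum:
  max(1, 4, 2, 1, 2) = 4 (vertex 2)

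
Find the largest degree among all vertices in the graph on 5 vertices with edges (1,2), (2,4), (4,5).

Step 1: Count edges incident to each vertex:
  deg(1) = 1 (neighbors: 2)
  deg(2) = 2 (neighbors: 1, 4)
  deg(3) = 0 (neighbors: none)
  deg(4) = 2 (neighbors: 2, 5)
  deg(5) = 1 (neighbors: 4)

Step 2: Find maximum:
  max(1, 2, 0, 2, 1) = 2 (vertex 2)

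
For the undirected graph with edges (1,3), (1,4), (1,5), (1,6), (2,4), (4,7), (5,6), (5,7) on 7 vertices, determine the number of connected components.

Step 1: Build adjacency list from edges:
  1: 3, 4, 5, 6
  2: 4
  3: 1
  4: 1, 2, 7
  5: 1, 6, 7
  6: 1, 5
  7: 4, 5

Step 2: Run BFS/DFS from vertex 1:
  Visited: {1, 3, 4, 5, 6, 2, 7}
  Reached 7 of 7 vertices

Step 3: All 7 vertices reached from vertex 1, so the graph is connected.
Number of connected components: 1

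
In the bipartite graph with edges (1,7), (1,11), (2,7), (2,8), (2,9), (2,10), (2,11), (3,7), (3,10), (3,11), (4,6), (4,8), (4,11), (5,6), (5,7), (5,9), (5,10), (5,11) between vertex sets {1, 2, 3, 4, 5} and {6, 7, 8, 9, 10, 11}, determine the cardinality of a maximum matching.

Step 1: List the neighbors of each left vertex:
  1: 7, 11
  2: 7, 8, 9, 10, 11
  3: 7, 10, 11
  4: 6, 8, 11
  5: 6, 7, 9, 10, 11

Step 2: Greedily match left vertices, then look for augmenting paths:
  Match 1 -- 7
  Match 2 -- 8
  Match 3 -- 10
  Match 4 -- 6
  Match 5 -- 9
  No augmenting path remains.

Step 3: Verify this is maximum:
  Matching size 5 = min(|L|, |R|) = min(5, 6), which is an upper bound, so this matching is maximum.

Maximum matching: {(1,7), (2,8), (3,10), (4,6), (5,9)}
Size: 5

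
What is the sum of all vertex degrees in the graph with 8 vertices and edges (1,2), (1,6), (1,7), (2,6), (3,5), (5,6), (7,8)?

Step 1: Count edges incident to each vertex:
  deg(1) = 3 (neighbors: 2, 6, 7)
  deg(2) = 2 (neighbors: 1, 6)
  deg(3) = 1 (neighbors: 5)
  deg(4) = 0 (neighbors: none)
  deg(5) = 2 (neighbors: 3, 6)
  deg(6) = 3 (neighbors: 1, 2, 5)
  deg(7) = 2 (neighbors: 1, 8)
  deg(8) = 1 (neighbors: 7)

Step 2: Sum all degrees:
  3 + 2 + 1 + 0 + 2 + 3 + 2 + 1 = 14

Verification: sum of degrees = 2 * |E| = 2 * 7 = 14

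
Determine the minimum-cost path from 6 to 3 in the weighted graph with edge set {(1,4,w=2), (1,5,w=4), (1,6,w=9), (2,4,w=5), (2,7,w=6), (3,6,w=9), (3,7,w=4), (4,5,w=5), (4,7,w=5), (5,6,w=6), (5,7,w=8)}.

Step 1: Build adjacency list with weights:
  1: 4(w=2), 5(w=4), 6(w=9)
  2: 4(w=5), 7(w=6)
  3: 6(w=9), 7(w=4)
  4: 1(w=2), 2(w=5), 5(w=5), 7(w=5)
  5: 1(w=4), 4(w=5), 6(w=6), 7(w=8)
  6: 1(w=9), 3(w=9), 5(w=6)
  7: 2(w=6), 3(w=4), 4(w=5), 5(w=8)

Step 2: Apply Dijkstra's algorithm from vertex 6:
  Visit vertex 6 (distance=0)
    Update dist[1] = 9
    Update dist[3] = 9
    Update dist[5] = 6
  Visit vertex 5 (distance=6)
    Update dist[4] = 11
    Update dist[7] = 14
  Visit vertex 1 (distance=9)
  Visit vertex 3 (distance=9)
    Update dist[7] = 13

Step 3: Shortest path: 6 -> 3
Total weight: 9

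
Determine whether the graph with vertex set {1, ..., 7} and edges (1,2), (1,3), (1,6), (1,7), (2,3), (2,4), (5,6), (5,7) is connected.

Step 1: Build adjacency list from edges:
  1: 2, 3, 6, 7
  2: 1, 3, 4
  3: 1, 2
  4: 2
  5: 6, 7
  6: 1, 5
  7: 1, 5

Step 2: Run BFS/DFS from vertex 1:
  Visited: {1, 2, 3, 6, 7, 4, 5}
  Reached 7 of 7 vertices

Step 3: All 7 vertices reached from vertex 1, so the graph is connected.
Answer: Yes, the graph is connected.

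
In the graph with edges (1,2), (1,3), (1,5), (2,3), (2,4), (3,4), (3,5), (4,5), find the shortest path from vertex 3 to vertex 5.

Step 1: Build adjacency list:
  1: 2, 3, 5
  2: 1, 3, 4
  3: 1, 2, 4, 5
  4: 2, 3, 5
  5: 1, 3, 4

Step 2: BFS from vertex 3 to find shortest path to 5:
  vertex 1 reached at distance 1
  vertex 2 reached at distance 1
  vertex 4 reached at distance 1
  vertex 5 reached at distance 1

Step 3: Shortest path: 3 -> 5
Path length: 1 edge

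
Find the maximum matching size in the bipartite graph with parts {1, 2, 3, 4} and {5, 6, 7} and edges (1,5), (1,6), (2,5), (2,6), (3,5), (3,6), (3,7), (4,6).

Step 1: List the neighbors of each left vertex:
  1: 5, 6
  2: 5, 6
  3: 5, 6, 7
  4: 6

Step 2: Greedily match left vertices, then look for augmenting paths:
  Match 1 -- 5
  Match 2 -- 6
  Match 3 -- 7
  No augmenting path remains.

Step 3: Verify this is maximum:
  Matching size 3 = min(|L|, |R|) = min(4, 3), which is an upper bound, so this matching is maximum.

Maximum matching: {(1,5), (2,6), (3,7)}
Size: 3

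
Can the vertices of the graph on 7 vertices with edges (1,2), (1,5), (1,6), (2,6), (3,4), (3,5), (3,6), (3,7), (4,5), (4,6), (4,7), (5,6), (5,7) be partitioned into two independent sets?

Step 1: Attempt 2-coloring using BFS:
  Start at vertex 1, assign color 0
  Color vertex 2 with color 1 (neighbor of 1)
  Color vertex 5 with color 1 (neighbor of 1)
  Color vertex 6 with color 1 (neighbor of 1)

Step 2: Conflict found! Vertices 2 and 6 are adjacent but have the same color.
This means the graph contains an odd cycle.

The graph is NOT bipartite.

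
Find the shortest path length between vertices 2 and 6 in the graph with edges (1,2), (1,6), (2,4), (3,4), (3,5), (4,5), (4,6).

Step 1: Build adjacency list:
  1: 2, 6
  2: 1, 4
  3: 4, 5
  4: 2, 3, 5, 6
  5: 3, 4
  6: 1, 4

Step 2: BFS from vertex 2 to find shortest path to 6:
  vertex 1 reached at distance 1
  vertex 4 reached at distance 1
  vertex 6 reached at distance 2

Step 3: Shortest path: 2 -> 4 -> 6
Path length: 2 edges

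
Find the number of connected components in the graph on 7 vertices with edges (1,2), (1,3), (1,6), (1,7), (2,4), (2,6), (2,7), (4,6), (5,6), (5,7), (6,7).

Step 1: Build adjacency list from edges:
  1: 2, 3, 6, 7
  2: 1, 4, 6, 7
  3: 1
  4: 2, 6
  5: 6, 7
  6: 1, 2, 4, 5, 7
  7: 1, 2, 5, 6

Step 2: Run BFS/DFS from vertex 1:
  Visited: {1, 2, 3, 6, 7, 4, 5}
  Reached 7 of 7 vertices

Step 3: All 7 vertices reached from vertex 1, so the graph is connected.
Number of connected components: 1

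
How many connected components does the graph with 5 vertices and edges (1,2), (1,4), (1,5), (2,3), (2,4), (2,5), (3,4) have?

Step 1: Build adjacency list from edges:
  1: 2, 4, 5
  2: 1, 3, 4, 5
  3: 2, 4
  4: 1, 2, 3
  5: 1, 2

Step 2: Run BFS/DFS from vertex 1:
  Visited: {1, 2, 4, 5, 3}
  Reached 5 of 5 vertices

Step 3: All 5 vertices reached from vertex 1, so the graph is connected.
Number of connected components: 1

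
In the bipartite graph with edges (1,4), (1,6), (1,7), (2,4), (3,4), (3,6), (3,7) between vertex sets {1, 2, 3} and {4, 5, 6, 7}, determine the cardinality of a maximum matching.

Step 1: List the neighbors of each left vertex:
  1: 4, 6, 7
  2: 4
  3: 4, 6, 7

Step 2: Greedily match left vertices, then look for augmenting paths:
  Match 1 -- 7
  Match 2 -- 4
  Match 3 -- 6
  No augmenting path remains.

Step 3: Verify this is maximum:
  Matching size 3 = min(|L|, |R|) = min(3, 4), which is an upper bound, so this matching is maximum.

Maximum matching: {(1,7), (2,4), (3,6)}
Size: 3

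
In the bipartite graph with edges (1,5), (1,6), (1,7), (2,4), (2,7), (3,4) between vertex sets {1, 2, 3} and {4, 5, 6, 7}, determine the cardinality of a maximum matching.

Step 1: List the neighbors of each left vertex:
  1: 5, 6, 7
  2: 4, 7
  3: 4

Step 2: Greedily match left vertices, then look for augmenting paths:
  Match 1 -- 5
  Match 2 -- 7
  Match 3 -- 4
  No augmenting path remains.

Step 3: Verify this is maximum:
  Matching size 3 = min(|L|, |R|) = min(3, 4), which is an upper bound, so this matching is maximum.

Maximum matching: {(1,5), (2,7), (3,4)}
Size: 3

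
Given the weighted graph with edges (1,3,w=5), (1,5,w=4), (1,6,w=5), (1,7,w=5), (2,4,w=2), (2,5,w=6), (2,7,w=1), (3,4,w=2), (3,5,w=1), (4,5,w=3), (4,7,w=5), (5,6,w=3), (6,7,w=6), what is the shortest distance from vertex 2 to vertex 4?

Step 1: Build adjacency list with weights:
  1: 3(w=5), 5(w=4), 6(w=5), 7(w=5)
  2: 4(w=2), 5(w=6), 7(w=1)
  3: 1(w=5), 4(w=2), 5(w=1)
  4: 2(w=2), 3(w=2), 5(w=3), 7(w=5)
  5: 1(w=4), 2(w=6), 3(w=1), 4(w=3), 6(w=3)
  6: 1(w=5), 5(w=3), 7(w=6)
  7: 1(w=5), 2(w=1), 4(w=5), 6(w=6)

Step 2: Apply Dijkstra's algorithm from vertex 2:
  Visit vertex 2 (distance=0)
    Update dist[4] = 2
    Update dist[5] = 6
    Update dist[7] = 1
  Visit vertex 7 (distance=1)
    Update dist[1] = 6
    Update dist[6] = 7
  Visit vertex 4 (distance=2)
    Update dist[3] = 4
    Update dist[5] = 5

Step 3: Shortest path: 2 -> 4
Total weight: 2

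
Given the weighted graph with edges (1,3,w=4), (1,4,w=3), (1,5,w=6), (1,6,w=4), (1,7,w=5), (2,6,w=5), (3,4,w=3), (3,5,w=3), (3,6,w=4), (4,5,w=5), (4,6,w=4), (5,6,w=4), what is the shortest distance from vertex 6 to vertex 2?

Step 1: Build adjacency list with weights:
  1: 3(w=4), 4(w=3), 5(w=6), 6(w=4), 7(w=5)
  2: 6(w=5)
  3: 1(w=4), 4(w=3), 5(w=3), 6(w=4)
  4: 1(w=3), 3(w=3), 5(w=5), 6(w=4)
  5: 1(w=6), 3(w=3), 4(w=5), 6(w=4)
  6: 1(w=4), 2(w=5), 3(w=4), 4(w=4), 5(w=4)
  7: 1(w=5)

Step 2: Apply Dijkstra's algorithm from vertex 6:
  Visit vertex 6 (distance=0)
    Update dist[1] = 4
    Update dist[2] = 5
    Update dist[3] = 4
    Update dist[4] = 4
    Update dist[5] = 4
  Visit vertex 1 (distance=4)
    Update dist[7] = 9
  Visit vertex 3 (distance=4)
  Visit vertex 4 (distance=4)
  Visit vertex 5 (distance=4)
  Visit vertex 2 (distance=5)

Step 3: Shortest path: 6 -> 2
Total weight: 5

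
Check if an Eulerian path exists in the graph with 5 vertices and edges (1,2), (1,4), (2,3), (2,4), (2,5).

Step 1: Find the degree of each vertex:
  deg(1) = 2
  deg(2) = 4
  deg(3) = 1
  deg(4) = 2
  deg(5) = 1

Step 2: Count vertices with odd degree:
  Odd-degree vertices: 3, 5 (2 total)

Step 3: Apply Euler's theorem:
  - Eulerian circuit exists iff graph is connected and all vertices have even degree
  - Eulerian path exists iff graph is connected and has 0 or 2 odd-degree vertices

Graph is connected with exactly 2 odd-degree vertices (3, 5).
Eulerian path exists (starting and ending at the odd-degree vertices), but no Eulerian circuit.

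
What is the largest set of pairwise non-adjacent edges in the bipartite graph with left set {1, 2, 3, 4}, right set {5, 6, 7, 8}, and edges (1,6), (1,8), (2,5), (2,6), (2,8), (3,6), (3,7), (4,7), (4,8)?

Step 1: List the neighbors of each left vertex:
  1: 6, 8
  2: 5, 6, 8
  3: 6, 7
  4: 7, 8

Step 2: Greedily match left vertices, then look for augmenting paths:
  Match 1 -- 6
  Match 2 -- 5
  Match 3 -- 7
  Match 4 -- 8
  No augmenting path remains.

Step 3: Verify this is maximum:
  Matching size 4 = min(|L|, |R|) = min(4, 4), which is an upper bound, so this matching is maximum.

Maximum matching: {(1,6), (2,5), (3,7), (4,8)}
Size: 4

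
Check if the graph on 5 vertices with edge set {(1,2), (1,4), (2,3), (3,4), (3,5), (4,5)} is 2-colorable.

Step 1: Attempt 2-coloring using BFS:
  Start at vertex 1, assign color 0
  Color vertex 2 with color 1 (neighbor of 1)
  Color vertex 4 with color 1 (neighbor of 1)
  Color vertex 3 with color 0 (neighbor of 2)
  Color vertex 5 with color 0 (neighbor of 4)

Step 2: Conflict found! Vertices 3 and 5 are adjacent but have the same color.
This means the graph contains an odd cycle.

The graph is NOT bipartite.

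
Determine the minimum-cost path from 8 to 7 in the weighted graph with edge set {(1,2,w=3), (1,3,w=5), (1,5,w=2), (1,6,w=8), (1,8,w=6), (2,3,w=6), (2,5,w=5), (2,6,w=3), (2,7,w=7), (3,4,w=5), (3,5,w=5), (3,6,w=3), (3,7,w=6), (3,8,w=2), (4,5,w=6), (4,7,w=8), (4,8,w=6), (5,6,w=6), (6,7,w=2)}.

Step 1: Build adjacency list with weights:
  1: 2(w=3), 3(w=5), 5(w=2), 6(w=8), 8(w=6)
  2: 1(w=3), 3(w=6), 5(w=5), 6(w=3), 7(w=7)
  3: 1(w=5), 2(w=6), 4(w=5), 5(w=5), 6(w=3), 7(w=6), 8(w=2)
  4: 3(w=5), 5(w=6), 7(w=8), 8(w=6)
  5: 1(w=2), 2(w=5), 3(w=5), 4(w=6), 6(w=6)
  6: 1(w=8), 2(w=3), 3(w=3), 5(w=6), 7(w=2)
  7: 2(w=7), 3(w=6), 4(w=8), 6(w=2)
  8: 1(w=6), 3(w=2), 4(w=6)

Step 2: Apply Dijkstra's algorithm from vertex 8:
  Visit vertex 8 (distance=0)
    Update dist[1] = 6
    Update dist[3] = 2
    Update dist[4] = 6
  Visit vertex 3 (distance=2)
    Update dist[2] = 8
    Update dist[5] = 7
    Update dist[6] = 5
    Update dist[7] = 8
  Visit vertex 6 (distance=5)
    Update dist[7] = 7
  Visit vertex 1 (distance=6)
  Visit vertex 4 (distance=6)
  Visit vertex 5 (distance=7)
  Visit vertex 7 (distance=7)

Step 3: Shortest path: 8 -> 3 -> 6 -> 7
Total weight: 2 + 3 + 2 = 7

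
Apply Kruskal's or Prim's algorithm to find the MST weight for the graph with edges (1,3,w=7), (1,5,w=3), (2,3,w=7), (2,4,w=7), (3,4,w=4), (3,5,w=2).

Apply Kruskal's algorithm (sort edges by weight, add if no cycle):

Sorted edges by weight:
  (3,5) w=2
  (1,5) w=3
  (3,4) w=4
  (1,3) w=7
  (2,4) w=7
  (2,3) w=7

Add edge (3,5) w=2 -- no cycle. Running total: 2
Add edge (1,5) w=3 -- no cycle. Running total: 5
Add edge (3,4) w=4 -- no cycle. Running total: 9
Skip edge (1,3) w=7 -- would create cycle
Add edge (2,4) w=7 -- no cycle. Running total: 16

MST edges: (3,5,w=2), (1,5,w=3), (3,4,w=4), (2,4,w=7)
Total MST weight: 2 + 3 + 4 + 7 = 16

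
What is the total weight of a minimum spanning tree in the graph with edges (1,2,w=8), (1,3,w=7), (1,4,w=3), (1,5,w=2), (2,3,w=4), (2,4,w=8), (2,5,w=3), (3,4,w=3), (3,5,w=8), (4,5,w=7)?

Apply Kruskal's algorithm (sort edges by weight, add if no cycle):

Sorted edges by weight:
  (1,5) w=2
  (1,4) w=3
  (2,5) w=3
  (3,4) w=3
  (2,3) w=4
  (1,3) w=7
  (4,5) w=7
  (1,2) w=8
  (2,4) w=8
  (3,5) w=8

Add edge (1,5) w=2 -- no cycle. Running total: 2
Add edge (1,4) w=3 -- no cycle. Running total: 5
Add edge (2,5) w=3 -- no cycle. Running total: 8
Add edge (3,4) w=3 -- no cycle. Running total: 11

MST edges: (1,5,w=2), (1,4,w=3), (2,5,w=3), (3,4,w=3)
Total MST weight: 2 + 3 + 3 + 3 = 11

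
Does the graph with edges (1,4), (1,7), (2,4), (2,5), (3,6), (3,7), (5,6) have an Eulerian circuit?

Step 1: Find the degree of each vertex:
  deg(1) = 2
  deg(2) = 2
  deg(3) = 2
  deg(4) = 2
  deg(5) = 2
  deg(6) = 2
  deg(7) = 2

Step 2: Count vertices with odd degree:
  All vertices have even degree (0 odd-degree vertices)

Step 3: Apply Euler's theorem:
  - Eulerian circuit exists iff graph is connected and all vertices have even degree
  - Eulerian path exists iff graph is connected and has 0 or 2 odd-degree vertices

Graph is connected with 0 odd-degree vertices.
Both Eulerian circuit and Eulerian path exist.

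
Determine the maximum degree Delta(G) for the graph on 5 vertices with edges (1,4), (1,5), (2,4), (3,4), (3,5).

Step 1: Count edges incident to each vertex:
  deg(1) = 2 (neighbors: 4, 5)
  deg(2) = 1 (neighbors: 4)
  deg(3) = 2 (neighbors: 4, 5)
  deg(4) = 3 (neighbors: 1, 2, 3)
  deg(5) = 2 (neighbors: 1, 3)

Step 2: Find maximum:
  max(2, 1, 2, 3, 2) = 3 (vertex 4)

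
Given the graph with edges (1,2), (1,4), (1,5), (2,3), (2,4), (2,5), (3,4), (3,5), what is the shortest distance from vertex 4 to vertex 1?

Step 1: Build adjacency list:
  1: 2, 4, 5
  2: 1, 3, 4, 5
  3: 2, 4, 5
  4: 1, 2, 3
  5: 1, 2, 3

Step 2: BFS from vertex 4 to find shortest path to 1:
  vertex 1 reached at distance 1

Step 3: Shortest path: 4 -> 1
Path length: 1 edge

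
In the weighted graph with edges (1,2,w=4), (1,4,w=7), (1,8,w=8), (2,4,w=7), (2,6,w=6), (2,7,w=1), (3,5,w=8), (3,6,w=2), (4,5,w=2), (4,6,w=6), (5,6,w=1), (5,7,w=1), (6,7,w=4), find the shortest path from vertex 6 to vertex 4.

Step 1: Build adjacency list with weights:
  1: 2(w=4), 4(w=7), 8(w=8)
  2: 1(w=4), 4(w=7), 6(w=6), 7(w=1)
  3: 5(w=8), 6(w=2)
  4: 1(w=7), 2(w=7), 5(w=2), 6(w=6)
  5: 3(w=8), 4(w=2), 6(w=1), 7(w=1)
  6: 2(w=6), 3(w=2), 4(w=6), 5(w=1), 7(w=4)
  7: 2(w=1), 5(w=1), 6(w=4)
  8: 1(w=8)

Step 2: Apply Dijkstra's algorithm from vertex 6:
  Visit vertex 6 (distance=0)
    Update dist[2] = 6
    Update dist[3] = 2
    Update dist[4] = 6
    Update dist[5] = 1
    Update dist[7] = 4
  Visit vertex 5 (distance=1)
    Update dist[4] = 3
    Update dist[7] = 2
  Visit vertex 3 (distance=2)
  Visit vertex 7 (distance=2)
    Update dist[2] = 3
  Visit vertex 2 (distance=3)
    Update dist[1] = 7
  Visit vertex 4 (distance=3)

Step 3: Shortest path: 6 -> 5 -> 4
Total weight: 1 + 2 = 3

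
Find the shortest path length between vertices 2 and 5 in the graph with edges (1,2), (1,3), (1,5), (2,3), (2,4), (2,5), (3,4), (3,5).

Step 1: Build adjacency list:
  1: 2, 3, 5
  2: 1, 3, 4, 5
  3: 1, 2, 4, 5
  4: 2, 3
  5: 1, 2, 3

Step 2: BFS from vertex 2 to find shortest path to 5:
  vertex 1 reached at distance 1
  vertex 3 reached at distance 1
  vertex 4 reached at distance 1
  vertex 5 reached at distance 1

Step 3: Shortest path: 2 -> 5
Path length: 1 edge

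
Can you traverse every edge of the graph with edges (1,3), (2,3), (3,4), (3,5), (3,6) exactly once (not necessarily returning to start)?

Step 1: Find the degree of each vertex:
  deg(1) = 1
  deg(2) = 1
  deg(3) = 5
  deg(4) = 1
  deg(5) = 1
  deg(6) = 1

Step 2: Count vertices with odd degree:
  Odd-degree vertices: 1, 2, 3, 4, 5, 6 (6 total)

Step 3: Apply Euler's theorem:
  - Eulerian circuit exists iff graph is connected and all vertices have even degree
  - Eulerian path exists iff graph is connected and has 0 or 2 odd-degree vertices

Graph has 6 odd-degree vertices (need 0 or 2).
Neither Eulerian path nor Eulerian circuit exists.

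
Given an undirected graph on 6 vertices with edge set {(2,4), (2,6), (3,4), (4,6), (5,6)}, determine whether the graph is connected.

Step 1: Build adjacency list from edges:
  1: (none)
  2: 4, 6
  3: 4
  4: 2, 3, 6
  5: 6
  6: 2, 4, 5

Step 2: Run BFS/DFS from vertex 1:
  Visited: {1}
  Reached 1 of 6 vertices

Step 3: Only 1 of 6 vertices reached. Graph is disconnected.
Connected components: {1}, {2, 3, 4, 5, 6}
Answer: No, the graph is not connected (2 components).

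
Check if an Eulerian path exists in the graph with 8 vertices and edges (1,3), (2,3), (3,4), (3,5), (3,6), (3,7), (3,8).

Step 1: Find the degree of each vertex:
  deg(1) = 1
  deg(2) = 1
  deg(3) = 7
  deg(4) = 1
  deg(5) = 1
  deg(6) = 1
  deg(7) = 1
  deg(8) = 1

Step 2: Count vertices with odd degree:
  Odd-degree vertices: 1, 2, 3, 4, 5, 6, 7, 8 (8 total)

Step 3: Apply Euler's theorem:
  - Eulerian circuit exists iff graph is connected and all vertices have even degree
  - Eulerian path exists iff graph is connected and has 0 or 2 odd-degree vertices

Graph has 8 odd-degree vertices (need 0 or 2).
Neither Eulerian path nor Eulerian circuit exists.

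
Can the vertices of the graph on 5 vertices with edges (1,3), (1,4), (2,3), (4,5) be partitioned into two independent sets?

Step 1: Attempt 2-coloring using BFS:
  Start at vertex 1, assign color 0
  Color vertex 3 with color 1 (neighbor of 1)
  Color vertex 4 with color 1 (neighbor of 1)
  Color vertex 2 with color 0 (neighbor of 3)
  Color vertex 5 with color 0 (neighbor of 4)

Step 2: 2-coloring succeeded. No conflicts found.
  Set A (color 0): {1, 2, 5}
  Set B (color 1): {3, 4}

The graph is bipartite with partition {1, 2, 5}, {3, 4}.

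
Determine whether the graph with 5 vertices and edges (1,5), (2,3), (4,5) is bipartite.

Step 1: Attempt 2-coloring using BFS:
  Start at vertex 1, assign color 0
  Color vertex 5 with color 1 (neighbor of 1)
  Color vertex 4 with color 0 (neighbor of 5)
  Start new component at vertex 2, assign color 0
  Color vertex 3 with color 1 (neighbor of 2)

Step 2: 2-coloring succeeded. No conflicts found.
  Set A (color 0): {1, 2, 4}
  Set B (color 1): {3, 5}

The graph is bipartite with partition {1, 2, 4}, {3, 5}.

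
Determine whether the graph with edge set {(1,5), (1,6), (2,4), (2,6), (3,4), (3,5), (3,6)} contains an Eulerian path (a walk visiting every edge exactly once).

Step 1: Find the degree of each vertex:
  deg(1) = 2
  deg(2) = 2
  deg(3) = 3
  deg(4) = 2
  deg(5) = 2
  deg(6) = 3

Step 2: Count vertices with odd degree:
  Odd-degree vertices: 3, 6 (2 total)

Step 3: Apply Euler's theorem:
  - Eulerian circuit exists iff graph is connected and all vertices have even degree
  - Eulerian path exists iff graph is connected and has 0 or 2 odd-degree vertices

Graph is connected with exactly 2 odd-degree vertices (3, 6).
Eulerian path exists (starting and ending at the odd-degree vertices), but no Eulerian circuit.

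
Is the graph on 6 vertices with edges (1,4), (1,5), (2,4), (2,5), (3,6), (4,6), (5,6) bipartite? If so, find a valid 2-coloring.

Step 1: Attempt 2-coloring using BFS:
  Start at vertex 1, assign color 0
  Color vertex 4 with color 1 (neighbor of 1)
  Color vertex 5 with color 1 (neighbor of 1)
  Color vertex 2 with color 0 (neighbor of 4)
  Color vertex 6 with color 0 (neighbor of 4)
  Color vertex 3 with color 1 (neighbor of 6)

Step 2: 2-coloring succeeded. No conflicts found.
  Set A (color 0): {1, 2, 6}
  Set B (color 1): {3, 4, 5}

The graph is bipartite with partition {1, 2, 6}, {3, 4, 5}.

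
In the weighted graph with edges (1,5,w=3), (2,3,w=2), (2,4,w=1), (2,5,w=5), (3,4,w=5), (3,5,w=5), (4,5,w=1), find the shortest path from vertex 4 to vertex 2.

Step 1: Build adjacency list with weights:
  1: 5(w=3)
  2: 3(w=2), 4(w=1), 5(w=5)
  3: 2(w=2), 4(w=5), 5(w=5)
  4: 2(w=1), 3(w=5), 5(w=1)
  5: 1(w=3), 2(w=5), 3(w=5), 4(w=1)

Step 2: Apply Dijkstra's algorithm from vertex 4:
  Visit vertex 4 (distance=0)
    Update dist[2] = 1
    Update dist[3] = 5
    Update dist[5] = 1
  Visit vertex 2 (distance=1)
    Update dist[3] = 3

Step 3: Shortest path: 4 -> 2
Total weight: 1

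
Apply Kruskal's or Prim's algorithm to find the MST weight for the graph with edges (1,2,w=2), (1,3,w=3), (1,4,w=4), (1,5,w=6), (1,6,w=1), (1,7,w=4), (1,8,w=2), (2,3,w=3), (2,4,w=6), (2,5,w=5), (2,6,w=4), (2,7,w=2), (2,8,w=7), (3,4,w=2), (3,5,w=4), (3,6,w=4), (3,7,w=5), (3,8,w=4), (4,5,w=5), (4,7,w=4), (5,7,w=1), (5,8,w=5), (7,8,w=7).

Apply Kruskal's algorithm (sort edges by weight, add if no cycle):

Sorted edges by weight:
  (1,6) w=1
  (5,7) w=1
  (1,2) w=2
  (1,8) w=2
  (2,7) w=2
  (3,4) w=2
  (1,3) w=3
  (2,3) w=3
  (1,4) w=4
  (1,7) w=4
  (2,6) w=4
  (3,8) w=4
  (3,6) w=4
  (3,5) w=4
  (4,7) w=4
  (2,5) w=5
  (3,7) w=5
  (4,5) w=5
  (5,8) w=5
  (1,5) w=6
  (2,4) w=6
  (2,8) w=7
  (7,8) w=7

Add edge (1,6) w=1 -- no cycle. Running total: 1
Add edge (5,7) w=1 -- no cycle. Running total: 2
Add edge (1,2) w=2 -- no cycle. Running total: 4
Add edge (1,8) w=2 -- no cycle. Running total: 6
Add edge (2,7) w=2 -- no cycle. Running total: 8
Add edge (3,4) w=2 -- no cycle. Running total: 10
Add edge (1,3) w=3 -- no cycle. Running total: 13

MST edges: (1,6,w=1), (5,7,w=1), (1,2,w=2), (1,8,w=2), (2,7,w=2), (3,4,w=2), (1,3,w=3)
Total MST weight: 1 + 1 + 2 + 2 + 2 + 2 + 3 = 13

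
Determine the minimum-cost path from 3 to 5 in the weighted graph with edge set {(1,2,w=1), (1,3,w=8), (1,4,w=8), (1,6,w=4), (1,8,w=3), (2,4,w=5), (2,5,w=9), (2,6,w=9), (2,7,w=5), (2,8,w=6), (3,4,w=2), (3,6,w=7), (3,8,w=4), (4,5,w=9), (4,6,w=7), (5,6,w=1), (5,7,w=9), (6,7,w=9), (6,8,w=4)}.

Step 1: Build adjacency list with weights:
  1: 2(w=1), 3(w=8), 4(w=8), 6(w=4), 8(w=3)
  2: 1(w=1), 4(w=5), 5(w=9), 6(w=9), 7(w=5), 8(w=6)
  3: 1(w=8), 4(w=2), 6(w=7), 8(w=4)
  4: 1(w=8), 2(w=5), 3(w=2), 5(w=9), 6(w=7)
  5: 2(w=9), 4(w=9), 6(w=1), 7(w=9)
  6: 1(w=4), 2(w=9), 3(w=7), 4(w=7), 5(w=1), 7(w=9), 8(w=4)
  7: 2(w=5), 5(w=9), 6(w=9)
  8: 1(w=3), 2(w=6), 3(w=4), 6(w=4)

Step 2: Apply Dijkstra's algorithm from vertex 3:
  Visit vertex 3 (distance=0)
    Update dist[1] = 8
    Update dist[4] = 2
    Update dist[6] = 7
    Update dist[8] = 4
  Visit vertex 4 (distance=2)
    Update dist[2] = 7
    Update dist[5] = 11
  Visit vertex 8 (distance=4)
    Update dist[1] = 7
  Visit vertex 1 (distance=7)
  Visit vertex 2 (distance=7)
    Update dist[7] = 12
  Visit vertex 6 (distance=7)
    Update dist[5] = 8
  Visit vertex 5 (distance=8)

Step 3: Shortest path: 3 -> 6 -> 5
Total weight: 7 + 1 = 8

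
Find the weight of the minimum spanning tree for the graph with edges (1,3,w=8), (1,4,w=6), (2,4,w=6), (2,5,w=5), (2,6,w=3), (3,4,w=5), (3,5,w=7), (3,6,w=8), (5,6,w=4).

Apply Kruskal's algorithm (sort edges by weight, add if no cycle):

Sorted edges by weight:
  (2,6) w=3
  (5,6) w=4
  (2,5) w=5
  (3,4) w=5
  (1,4) w=6
  (2,4) w=6
  (3,5) w=7
  (1,3) w=8
  (3,6) w=8

Add edge (2,6) w=3 -- no cycle. Running total: 3
Add edge (5,6) w=4 -- no cycle. Running total: 7
Skip edge (2,5) w=5 -- would create cycle
Add edge (3,4) w=5 -- no cycle. Running total: 12
Add edge (1,4) w=6 -- no cycle. Running total: 18
Add edge (2,4) w=6 -- no cycle. Running total: 24

MST edges: (2,6,w=3), (5,6,w=4), (3,4,w=5), (1,4,w=6), (2,4,w=6)
Total MST weight: 3 + 4 + 5 + 6 + 6 = 24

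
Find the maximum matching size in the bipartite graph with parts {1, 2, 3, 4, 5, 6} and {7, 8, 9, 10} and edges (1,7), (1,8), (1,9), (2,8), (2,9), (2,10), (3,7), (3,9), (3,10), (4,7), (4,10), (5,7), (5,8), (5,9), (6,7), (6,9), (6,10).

Step 1: List the neighbors of each left vertex:
  1: 7, 8, 9
  2: 8, 9, 10
  3: 7, 9, 10
  4: 7, 10
  5: 7, 8, 9
  6: 7, 9, 10

Step 2: Greedily match left vertices, then look for augmenting paths:
  Match 1 -- 7
  Match 2 -- 8
  Match 3 -- 9
  Match 4 -- 10
  No augmenting path remains.

Step 3: Verify this is maximum:
  Matching size 4 = min(|L|, |R|) = min(6, 4), which is an upper bound, so this matching is maximum.

Maximum matching: {(1,7), (2,8), (3,9), (4,10)}
Size: 4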